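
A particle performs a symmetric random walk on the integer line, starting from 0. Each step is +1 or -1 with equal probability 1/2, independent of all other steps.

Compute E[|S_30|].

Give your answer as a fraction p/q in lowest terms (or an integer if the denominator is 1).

S_30 takes values m ≡ 0 (mod 2) with |m| ≤ 30; P(S_30=m) = C(30,(30+m)/2)/2^30.
Total paths: 2^30 = 1073741824
Distribution: P(S=-30)=1/1073741824, P(S=-28)=30/1073741824, P(S=-26)=435/1073741824, P(S=-24)=4060/1073741824, P(S=-22)=27405/1073741824, P(S=-20)=142506/1073741824, P(S=-18)=593775/1073741824, P(S=-16)=2035800/1073741824, P(S=-14)=5852925/1073741824, P(S=-12)=14307150/1073741824, P(S=-10)=30045015/1073741824, P(S=-8)=54627300/1073741824, P(S=-6)=86493225/1073741824, P(S=-4)=119759850/1073741824, P(S=-2)=145422675/1073741824, P(S=0)=155117520/1073741824, P(S=2)=145422675/1073741824, P(S=4)=119759850/1073741824, P(S=6)=86493225/1073741824, P(S=8)=54627300/1073741824, P(S=10)=30045015/1073741824, P(S=12)=14307150/1073741824, P(S=14)=5852925/1073741824, P(S=16)=2035800/1073741824, P(S=18)=593775/1073741824, P(S=20)=142506/1073741824, P(S=22)=27405/1073741824, P(S=24)=4060/1073741824, P(S=26)=435/1073741824, P(S=28)=30/1073741824, P(S=30)=1/1073741824
E[|S_30|] = Σ_m |m|·P(S_30=m) = 4653525600/1073741824 = 145422675/33554432

Answer: 145422675/33554432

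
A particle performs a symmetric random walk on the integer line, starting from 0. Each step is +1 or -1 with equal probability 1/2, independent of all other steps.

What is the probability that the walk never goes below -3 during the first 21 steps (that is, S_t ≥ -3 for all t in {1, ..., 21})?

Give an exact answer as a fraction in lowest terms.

Let f(t,s) = #length-t paths at position s with S_1..S_t all ≥ -3.
f(t,s) = f(t-1,s-1) + f(t-1,s+1) for s ≥ -3; f(t,s) = 0 for s < -3.
t=0: f(0,0)=1
t=1: f(1,-1)=1 f(1,1)=1
t=2: f(2,-2)=1 f(2,0)=2 f(2,2)=1
t=3: f(3,-3)=1 f(3,-1)=3 f(3,1)=3 f(3,3)=1
t=4: f(4,-2)=4 f(4,0)=6 f(4,2)=4 f(4,4)=1
t=5: f(5,-3)=4 f(5,-1)=10 f(5,1)=10 f(5,3)=5 f(5,5)=1
t=6: f(6,-2)=14 f(6,0)=20 f(6,2)=15 f(6,4)=6 f(6,6)=1
t=7: f(7,-3)=14 f(7,-1)=34 f(7,1)=35 f(7,3)=21 f(7,5)=7 f(7,7)=1
t=8: f(8,-2)=48 f(8,0)=69 f(8,2)=56 f(8,4)=28 f(8,6)=8 f(8,8)=1
t=9: f(9,-3)=48 f(9,-1)=117 f(9,1)=125 f(9,3)=84 f(9,5)=36 f(9,7)=9 f(9,9)=1
t=10: f(10,-2)=165 f(10,0)=242 f(10,2)=209 f(10,4)=120 f(10,6)=45 f(10,8)=10 f(10,10)=1
t=11: f(11,-3)=165 f(11,-1)=407 f(11,1)=451 f(11,3)=329 f(11,5)=165 f(11,7)=55 f(11,9)=11 f(11,11)=1
t=12: f(12,-2)=572 f(12,0)=858 f(12,2)=780 f(12,4)=494 f(12,6)=220 f(12,8)=66 f(12,10)=12 f(12,12)=1
t=13: f(13,-3)=572 f(13,-1)=1430 f(13,1)=1638 f(13,3)=1274 f(13,5)=714 f(13,7)=286 f(13,9)=78 f(13,11)=13 f(13,13)=1
t=14: f(14,-2)=2002 f(14,0)=3068 f(14,2)=2912 f(14,4)=1988 f(14,6)=1000 f(14,8)=364 f(14,10)=91 f(14,12)=14 f(14,14)=1
t=15: f(15,-3)=2002 f(15,-1)=5070 f(15,1)=5980 f(15,3)=4900 f(15,5)=2988 f(15,7)=1364 f(15,9)=455 f(15,11)=105 f(15,13)=15 f(15,15)=1
t=16: f(16,-2)=7072 f(16,0)=11050 f(16,2)=10880 f(16,4)=7888 f(16,6)=4352 f(16,8)=1819 f(16,10)=560 f(16,12)=120 f(16,14)=16 f(16,16)=1
t=17: f(17,-3)=7072 f(17,-1)=18122 f(17,1)=21930 f(17,3)=18768 f(17,5)=12240 f(17,7)=6171 f(17,9)=2379 f(17,11)=680 f(17,13)=136 f(17,15)=17 f(17,17)=1
t=18: f(18,-2)=25194 f(18,0)=40052 f(18,2)=40698 f(18,4)=31008 f(18,6)=18411 f(18,8)=8550 f(18,10)=3059 f(18,12)=816 f(18,14)=153 f(18,16)=18 f(18,18)=1
t=19: f(19,-3)=25194 f(19,-1)=65246 f(19,1)=80750 f(19,3)=71706 f(19,5)=49419 f(19,7)=26961 f(19,9)=11609 f(19,11)=3875 f(19,13)=969 f(19,15)=171 f(19,17)=19 f(19,19)=1
t=20: f(20,-2)=90440 f(20,0)=145996 f(20,2)=152456 f(20,4)=121125 f(20,6)=76380 f(20,8)=38570 f(20,10)=15484 f(20,12)=4844 f(20,14)=1140 f(20,16)=190 f(20,18)=20 f(20,20)=1
t=21: f(21,-3)=90440 f(21,-1)=236436 f(21,1)=298452 f(21,3)=273581 f(21,5)=197505 f(21,7)=114950 f(21,9)=54054 f(21,11)=20328 f(21,13)=5984 f(21,15)=1330 f(21,17)=210 f(21,19)=21 f(21,21)=1
Σ_s f(21,s) = 1293292
P = 1293292/2097152 = 323323/524288

Answer: 323323/524288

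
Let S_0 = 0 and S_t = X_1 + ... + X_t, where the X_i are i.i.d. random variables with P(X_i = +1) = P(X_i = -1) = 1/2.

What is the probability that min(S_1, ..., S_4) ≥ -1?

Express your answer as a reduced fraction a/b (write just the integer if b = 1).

Answer: 5/8

Derivation:
Let f(t,s) = #length-t paths at position s with S_1..S_t all ≥ -1.
f(t,s) = f(t-1,s-1) + f(t-1,s+1) for s ≥ -1; f(t,s) = 0 for s < -1.
t=0: f(0,0)=1
t=1: f(1,-1)=1 f(1,1)=1
t=2: f(2,0)=2 f(2,2)=1
t=3: f(3,-1)=2 f(3,1)=3 f(3,3)=1
t=4: f(4,0)=5 f(4,2)=4 f(4,4)=1
Σ_s f(4,s) = 10
P = 10/16 = 5/8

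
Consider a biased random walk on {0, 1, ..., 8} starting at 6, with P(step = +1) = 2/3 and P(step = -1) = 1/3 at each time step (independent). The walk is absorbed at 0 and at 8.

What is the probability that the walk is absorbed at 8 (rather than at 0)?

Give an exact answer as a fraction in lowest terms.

Answer: 84/85

Derivation:
Biased walk: p = 2/3, q = 1/3, r = q/p = 1/2
Gambler's ruin: P(hit 8 before 0 | start at 6) = (1 - r^a)/(1 - r^N)
r^6 = 1/64; r^8 = 1/256
P = (1 - 1/64) / (1 - 1/256) = 63/64 / 255/256 = 84/85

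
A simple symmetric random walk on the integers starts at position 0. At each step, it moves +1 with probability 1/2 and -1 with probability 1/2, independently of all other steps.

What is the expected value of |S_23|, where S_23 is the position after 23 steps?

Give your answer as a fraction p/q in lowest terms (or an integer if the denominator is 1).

Answer: 2028117/524288

Derivation:
S_23 takes values m ≡ 1 (mod 2) with |m| ≤ 23; P(S_23=m) = C(23,(23+m)/2)/2^23.
Total paths: 2^23 = 8388608
Distribution: P(S=-23)=1/8388608, P(S=-21)=23/8388608, P(S=-19)=253/8388608, P(S=-17)=1771/8388608, P(S=-15)=8855/8388608, P(S=-13)=33649/8388608, P(S=-11)=100947/8388608, P(S=-9)=245157/8388608, P(S=-7)=490314/8388608, P(S=-5)=817190/8388608, P(S=-3)=1144066/8388608, P(S=-1)=1352078/8388608, P(S=1)=1352078/8388608, P(S=3)=1144066/8388608, P(S=5)=817190/8388608, P(S=7)=490314/8388608, P(S=9)=245157/8388608, P(S=11)=100947/8388608, P(S=13)=33649/8388608, P(S=15)=8855/8388608, P(S=17)=1771/8388608, P(S=19)=253/8388608, P(S=21)=23/8388608, P(S=23)=1/8388608
E[|S_23|] = Σ_m |m|·P(S_23=m) = 32449872/8388608 = 2028117/524288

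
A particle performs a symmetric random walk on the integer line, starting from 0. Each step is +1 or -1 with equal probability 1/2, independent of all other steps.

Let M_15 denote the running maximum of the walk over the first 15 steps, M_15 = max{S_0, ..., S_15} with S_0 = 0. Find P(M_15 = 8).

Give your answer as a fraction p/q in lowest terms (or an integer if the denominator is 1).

Let M_15 = max(S_0,...,S_15). Use the reflection principle: for j ≥ 1, #{paths with M_15 ≥ j} = #{S_15 ≥ j} + #{S_15 ≥ j+1}.
By reflection, #{M_15 ≥ 8} = #{S_15 ≥ 8} + #{S_15 ≥ 9} = 576 + 576 = 1152.
#{M_15 ≥ 9} = #{S_15 ≥ 9} + #{S_15 ≥ 10} = 576 + 121 = 697.
#{M_15 = 8} = 1152 - 697 = 455.
P(M_15 = 8) = 455/32768 = 455/32768

Answer: 455/32768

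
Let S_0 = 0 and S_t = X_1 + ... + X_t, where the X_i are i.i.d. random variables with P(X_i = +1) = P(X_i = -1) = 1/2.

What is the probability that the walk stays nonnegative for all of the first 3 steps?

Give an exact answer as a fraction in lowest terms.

Let f(t,s) = #length-t paths at position s with S_1..S_t all ≥ 0.
f(t,s) = f(t-1,s-1) + f(t-1,s+1) for s ≥ 0; f(t,s) = 0 for s < 0.
t=0: f(0,0)=1
t=1: f(1,1)=1
t=2: f(2,0)=1 f(2,2)=1
t=3: f(3,1)=2 f(3,3)=1
Σ_s f(3,s) = 3
P = 3/8 = 3/8

Answer: 3/8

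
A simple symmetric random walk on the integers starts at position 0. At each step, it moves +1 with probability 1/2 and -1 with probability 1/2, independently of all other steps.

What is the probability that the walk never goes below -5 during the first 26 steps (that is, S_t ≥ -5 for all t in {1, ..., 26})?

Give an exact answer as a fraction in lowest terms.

Answer: 50480055/67108864

Derivation:
Let f(t,s) = #length-t paths at position s with S_1..S_t all ≥ -5.
f(t,s) = f(t-1,s-1) + f(t-1,s+1) for s ≥ -5; f(t,s) = 0 for s < -5.
t=0: f(0,0)=1
t=1: f(1,-1)=1 f(1,1)=1
t=2: f(2,-2)=1 f(2,0)=2 f(2,2)=1
t=3: f(3,-3)=1 f(3,-1)=3 f(3,1)=3 f(3,3)=1
t=4: f(4,-4)=1 f(4,-2)=4 f(4,0)=6 f(4,2)=4 f(4,4)=1
t=5: f(5,-5)=1 f(5,-3)=5 f(5,-1)=10 f(5,1)=10 f(5,3)=5 f(5,5)=1
t=6: f(6,-4)=6 f(6,-2)=15 f(6,0)=20 f(6,2)=15 f(6,4)=6 f(6,6)=1
t=7: f(7,-5)=6 f(7,-3)=21 f(7,-1)=35 f(7,1)=35 f(7,3)=21 f(7,5)=7 f(7,7)=1
t=8: f(8,-4)=27 f(8,-2)=56 f(8,0)=70 f(8,2)=56 f(8,4)=28 f(8,6)=8 f(8,8)=1
t=9: f(9,-5)=27 f(9,-3)=83 f(9,-1)=126 f(9,1)=126 f(9,3)=84 f(9,5)=36 f(9,7)=9 f(9,9)=1
t=10: f(10,-4)=110 f(10,-2)=209 f(10,0)=252 f(10,2)=210 f(10,4)=120 f(10,6)=45 f(10,8)=10 f(10,10)=1
t=11: f(11,-5)=110 f(11,-3)=319 f(11,-1)=461 f(11,1)=462 f(11,3)=330 f(11,5)=165 f(11,7)=55 f(11,9)=11 f(11,11)=1
t=12: f(12,-4)=429 f(12,-2)=780 f(12,0)=923 f(12,2)=792 f(12,4)=495 f(12,6)=220 f(12,8)=66 f(12,10)=12 f(12,12)=1
t=13: f(13,-5)=429 f(13,-3)=1209 f(13,-1)=1703 f(13,1)=1715 f(13,3)=1287 f(13,5)=715 f(13,7)=286 f(13,9)=78 f(13,11)=13 f(13,13)=1
t=14: f(14,-4)=1638 f(14,-2)=2912 f(14,0)=3418 f(14,2)=3002 f(14,4)=2002 f(14,6)=1001 f(14,8)=364 f(14,10)=91 f(14,12)=14 f(14,14)=1
t=15: f(15,-5)=1638 f(15,-3)=4550 f(15,-1)=6330 f(15,1)=6420 f(15,3)=5004 f(15,5)=3003 f(15,7)=1365 f(15,9)=455 f(15,11)=105 f(15,13)=15 f(15,15)=1
t=16: f(16,-4)=6188 f(16,-2)=10880 f(16,0)=12750 f(16,2)=11424 f(16,4)=8007 f(16,6)=4368 f(16,8)=1820 f(16,10)=560 f(16,12)=120 f(16,14)=16 f(16,16)=1
t=17: f(17,-5)=6188 f(17,-3)=17068 f(17,-1)=23630 f(17,1)=24174 f(17,3)=19431 f(17,5)=12375 f(17,7)=6188 f(17,9)=2380 f(17,11)=680 f(17,13)=136 f(17,15)=17 f(17,17)=1
t=18: f(18,-4)=23256 f(18,-2)=40698 f(18,0)=47804 f(18,2)=43605 f(18,4)=31806 f(18,6)=18563 f(18,8)=8568 f(18,10)=3060 f(18,12)=816 f(18,14)=153 f(18,16)=18 f(18,18)=1
t=19: f(19,-5)=23256 f(19,-3)=63954 f(19,-1)=88502 f(19,1)=91409 f(19,3)=75411 f(19,5)=50369 f(19,7)=27131 f(19,9)=11628 f(19,11)=3876 f(19,13)=969 f(19,15)=171 f(19,17)=19 f(19,19)=1
t=20: f(20,-4)=87210 f(20,-2)=152456 f(20,0)=179911 f(20,2)=166820 f(20,4)=125780 f(20,6)=77500 f(20,8)=38759 f(20,10)=15504 f(20,12)=4845 f(20,14)=1140 f(20,16)=190 f(20,18)=20 f(20,20)=1
t=21: f(21,-5)=87210 f(21,-3)=239666 f(21,-1)=332367 f(21,1)=346731 f(21,3)=292600 f(21,5)=203280 f(21,7)=116259 f(21,9)=54263 f(21,11)=20349 f(21,13)=5985 f(21,15)=1330 f(21,17)=210 f(21,19)=21 f(21,21)=1
t=22: f(22,-4)=326876 f(22,-2)=572033 f(22,0)=679098 f(22,2)=639331 f(22,4)=495880 f(22,6)=319539 f(22,8)=170522 f(22,10)=74612 f(22,12)=26334 f(22,14)=7315 f(22,16)=1540 f(22,18)=231 f(22,20)=22 f(22,22)=1
t=23: f(23,-5)=326876 f(23,-3)=898909 f(23,-1)=1251131 f(23,1)=1318429 f(23,3)=1135211 f(23,5)=815419 f(23,7)=490061 f(23,9)=245134 f(23,11)=100946 f(23,13)=33649 f(23,15)=8855 f(23,17)=1771 f(23,19)=253 f(23,21)=23 f(23,23)=1
t=24: f(24,-4)=1225785 f(24,-2)=2150040 f(24,0)=2569560 f(24,2)=2453640 f(24,4)=1950630 f(24,6)=1305480 f(24,8)=735195 f(24,10)=346080 f(24,12)=134595 f(24,14)=42504 f(24,16)=10626 f(24,18)=2024 f(24,20)=276 f(24,22)=24 f(24,24)=1
t=25: f(25,-5)=1225785 f(25,-3)=3375825 f(25,-1)=4719600 f(25,1)=5023200 f(25,3)=4404270 f(25,5)=3256110 f(25,7)=2040675 f(25,9)=1081275 f(25,11)=480675 f(25,13)=177099 f(25,15)=53130 f(25,17)=12650 f(25,19)=2300 f(25,21)=300 f(25,23)=25 f(25,25)=1
t=26: f(26,-4)=4601610 f(26,-2)=8095425 f(26,0)=9742800 f(26,2)=9427470 f(26,4)=7660380 f(26,6)=5296785 f(26,8)=3121950 f(26,10)=1561950 f(26,12)=657774 f(26,14)=230229 f(26,16)=65780 f(26,18)=14950 f(26,20)=2600 f(26,22)=325 f(26,24)=26 f(26,26)=1
Σ_s f(26,s) = 50480055
P = 50480055/67108864 = 50480055/67108864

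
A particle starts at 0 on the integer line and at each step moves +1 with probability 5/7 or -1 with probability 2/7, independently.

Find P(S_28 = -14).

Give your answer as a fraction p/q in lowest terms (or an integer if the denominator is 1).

Answer: 193993113600000000/459986536544739960976801

Derivation:
To reach position -14 after 28 steps: need 7 steps of +1 and 21 steps of -1.
Number of such sequences: C(28,7) = 1184040
Each has probability (5/7)^7 · (2/7)^21 = 163840000000/459986536544739960976801
P = 1184040 · 163840000000/459986536544739960976801 = 193993113600000000/459986536544739960976801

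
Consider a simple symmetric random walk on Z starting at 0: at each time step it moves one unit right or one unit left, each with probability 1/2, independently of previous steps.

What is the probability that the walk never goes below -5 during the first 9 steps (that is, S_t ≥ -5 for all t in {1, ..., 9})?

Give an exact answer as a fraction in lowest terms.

Answer: 123/128

Derivation:
Let f(t,s) = #length-t paths at position s with S_1..S_t all ≥ -5.
f(t,s) = f(t-1,s-1) + f(t-1,s+1) for s ≥ -5; f(t,s) = 0 for s < -5.
t=0: f(0,0)=1
t=1: f(1,-1)=1 f(1,1)=1
t=2: f(2,-2)=1 f(2,0)=2 f(2,2)=1
t=3: f(3,-3)=1 f(3,-1)=3 f(3,1)=3 f(3,3)=1
t=4: f(4,-4)=1 f(4,-2)=4 f(4,0)=6 f(4,2)=4 f(4,4)=1
t=5: f(5,-5)=1 f(5,-3)=5 f(5,-1)=10 f(5,1)=10 f(5,3)=5 f(5,5)=1
t=6: f(6,-4)=6 f(6,-2)=15 f(6,0)=20 f(6,2)=15 f(6,4)=6 f(6,6)=1
t=7: f(7,-5)=6 f(7,-3)=21 f(7,-1)=35 f(7,1)=35 f(7,3)=21 f(7,5)=7 f(7,7)=1
t=8: f(8,-4)=27 f(8,-2)=56 f(8,0)=70 f(8,2)=56 f(8,4)=28 f(8,6)=8 f(8,8)=1
t=9: f(9,-5)=27 f(9,-3)=83 f(9,-1)=126 f(9,1)=126 f(9,3)=84 f(9,5)=36 f(9,7)=9 f(9,9)=1
Σ_s f(9,s) = 492
P = 492/512 = 123/128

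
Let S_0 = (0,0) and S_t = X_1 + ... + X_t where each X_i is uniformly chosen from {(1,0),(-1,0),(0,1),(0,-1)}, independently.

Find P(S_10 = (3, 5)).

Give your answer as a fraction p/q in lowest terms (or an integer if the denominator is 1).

Answer: 525/262144

Derivation:
Let h be the number of horizontal steps (so 10-h are vertical). To end at (3,5) need (h+3)/2 right-steps and ((10-h)+5)/2 up-steps.
Sum over h with 3 ≤ h ≤ 5, h ≡ 1 (mod 2), 10-h ≡ 1 (mod 2):
h=3: C(10,3)·C(3,3)·C(7,6) = 120·1·7 = 840
h=5: C(10,5)·C(5,4)·C(5,5) = 252·5·1 = 1260
Total favorable: 2100
Total paths: 4^10 = 1048576
P = 2100/1048576 = 525/262144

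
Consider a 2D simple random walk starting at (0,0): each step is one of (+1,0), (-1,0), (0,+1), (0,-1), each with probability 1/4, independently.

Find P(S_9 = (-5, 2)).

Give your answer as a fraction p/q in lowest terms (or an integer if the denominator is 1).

Let h be the number of horizontal steps (so 9-h are vertical). To end at (-5,2) need (h-5)/2 right-steps and ((9-h)+2)/2 up-steps.
Sum over h with 5 ≤ h ≤ 7, h ≡ 1 (mod 2), 9-h ≡ 0 (mod 2):
h=5: C(9,5)·C(5,0)·C(4,3) = 126·1·4 = 504
h=7: C(9,7)·C(7,1)·C(2,2) = 36·7·1 = 252
Total favorable: 756
Total paths: 4^9 = 262144
P = 756/262144 = 189/65536

Answer: 189/65536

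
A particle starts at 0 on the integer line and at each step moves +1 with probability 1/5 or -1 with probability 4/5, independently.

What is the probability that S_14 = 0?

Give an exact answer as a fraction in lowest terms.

Answer: 56229888/6103515625

Derivation:
To be at 0 after 14 steps: need exactly 7 steps of +1 and 7 of -1.
Number of such sequences: C(14,7) = 3432
Each has probability (1/5)^7 · (4/5)^7 = 16384/6103515625
P = 3432 · 16384/6103515625 = 56229888/6103515625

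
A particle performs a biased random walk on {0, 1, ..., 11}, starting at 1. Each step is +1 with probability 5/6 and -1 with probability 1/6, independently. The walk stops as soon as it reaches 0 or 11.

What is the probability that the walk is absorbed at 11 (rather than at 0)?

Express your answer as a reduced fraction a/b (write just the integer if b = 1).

Biased walk: p = 5/6, q = 1/6, r = q/p = 1/5
Gambler's ruin: P(hit 11 before 0 | start at 1) = (1 - r^a)/(1 - r^N)
r^1 = 1/5; r^11 = 1/48828125
P = (1 - 1/5) / (1 - 1/48828125) = 4/5 / 48828124/48828125 = 9765625/12207031

Answer: 9765625/12207031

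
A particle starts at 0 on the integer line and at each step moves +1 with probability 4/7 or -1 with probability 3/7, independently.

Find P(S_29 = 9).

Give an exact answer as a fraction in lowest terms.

To reach position 9 after 29 steps: need 19 steps of +1 and 10 steps of -1.
Number of such sequences: C(29,19) = 20030010
Each has probability (4/7)^19 · (3/7)^10 = 16231265527136256/3219905755813179726837607
P = 20030010 · 16231265527136256/3219905755813179726837607 = 46444630117313497006080/459986536544739960976801

Answer: 46444630117313497006080/459986536544739960976801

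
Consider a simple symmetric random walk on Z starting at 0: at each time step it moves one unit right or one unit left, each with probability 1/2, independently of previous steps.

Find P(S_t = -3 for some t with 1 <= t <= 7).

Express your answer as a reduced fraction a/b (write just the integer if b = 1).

Count via complement. Let g(t,s) = #length-t paths at position s with S_1..S_t all ≠ -3.
g(t,s) = g(t-1,s-1) + g(t-1,s+1) for s ≠ -3; g(t,-3) = 0.
t=0: g(0,0)=1
t=1: g(1,-1)=1 g(1,1)=1
t=2: g(2,-2)=1 g(2,0)=2 g(2,2)=1
t=3: g(3,-1)=3 g(3,1)=3 g(3,3)=1
t=4: g(4,-2)=3 g(4,0)=6 g(4,2)=4 g(4,4)=1
t=5: g(5,-1)=9 g(5,1)=10 g(5,3)=5 g(5,5)=1
t=6: g(6,-2)=9 g(6,0)=19 g(6,2)=15 g(6,4)=6 g(6,6)=1
t=7: g(7,-1)=28 g(7,1)=34 g(7,3)=21 g(7,5)=7 g(7,7)=1
Paths never hitting -3: Σ_s g(7,s) = 91
Paths hitting -3: 2^7 - 91 = 37
P = 37/128 = 37/128

Answer: 37/128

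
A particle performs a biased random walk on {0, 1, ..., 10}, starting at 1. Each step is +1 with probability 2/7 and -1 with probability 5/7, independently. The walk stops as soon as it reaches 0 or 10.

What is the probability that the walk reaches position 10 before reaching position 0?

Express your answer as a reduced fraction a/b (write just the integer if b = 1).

Answer: 512/3254867

Derivation:
Biased walk: p = 2/7, q = 5/7, r = q/p = 5/2
Gambler's ruin: P(hit 10 before 0 | start at 1) = (1 - r^a)/(1 - r^N)
r^1 = 5/2; r^10 = 9765625/1024
P = (1 - 5/2) / (1 - 9765625/1024) = -3/2 / -9764601/1024 = 512/3254867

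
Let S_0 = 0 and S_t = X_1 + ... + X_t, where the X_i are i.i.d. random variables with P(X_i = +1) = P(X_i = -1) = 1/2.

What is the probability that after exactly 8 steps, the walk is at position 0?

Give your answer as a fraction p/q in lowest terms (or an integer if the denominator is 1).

Answer: 35/128

Derivation:
To return to 0 after 8 steps: need exactly 4 steps of +1 and 4 of -1.
Favorable paths: C(8,4) = 70
Total paths: 2^8 = 256
P = 70/256 = 35/128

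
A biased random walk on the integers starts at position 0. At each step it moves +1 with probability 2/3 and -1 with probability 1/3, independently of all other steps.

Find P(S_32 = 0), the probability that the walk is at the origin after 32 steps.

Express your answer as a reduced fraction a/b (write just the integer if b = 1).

To be at 0 after 32 steps: need exactly 16 steps of +1 and 16 of -1.
Number of such sequences: C(32,16) = 601080390
Each has probability (2/3)^16 · (1/3)^16 = 65536/1853020188851841
P = 601080390 · 65536/1853020188851841 = 4376933826560/205891132094649

Answer: 4376933826560/205891132094649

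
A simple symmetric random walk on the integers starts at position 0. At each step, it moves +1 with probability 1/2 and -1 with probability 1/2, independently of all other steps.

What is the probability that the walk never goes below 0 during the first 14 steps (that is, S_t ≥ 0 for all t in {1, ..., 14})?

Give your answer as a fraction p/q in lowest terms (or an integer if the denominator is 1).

Answer: 429/2048

Derivation:
Let f(t,s) = #length-t paths at position s with S_1..S_t all ≥ 0.
f(t,s) = f(t-1,s-1) + f(t-1,s+1) for s ≥ 0; f(t,s) = 0 for s < 0.
t=0: f(0,0)=1
t=1: f(1,1)=1
t=2: f(2,0)=1 f(2,2)=1
t=3: f(3,1)=2 f(3,3)=1
t=4: f(4,0)=2 f(4,2)=3 f(4,4)=1
t=5: f(5,1)=5 f(5,3)=4 f(5,5)=1
t=6: f(6,0)=5 f(6,2)=9 f(6,4)=5 f(6,6)=1
t=7: f(7,1)=14 f(7,3)=14 f(7,5)=6 f(7,7)=1
t=8: f(8,0)=14 f(8,2)=28 f(8,4)=20 f(8,6)=7 f(8,8)=1
t=9: f(9,1)=42 f(9,3)=48 f(9,5)=27 f(9,7)=8 f(9,9)=1
t=10: f(10,0)=42 f(10,2)=90 f(10,4)=75 f(10,6)=35 f(10,8)=9 f(10,10)=1
t=11: f(11,1)=132 f(11,3)=165 f(11,5)=110 f(11,7)=44 f(11,9)=10 f(11,11)=1
t=12: f(12,0)=132 f(12,2)=297 f(12,4)=275 f(12,6)=154 f(12,8)=54 f(12,10)=11 f(12,12)=1
t=13: f(13,1)=429 f(13,3)=572 f(13,5)=429 f(13,7)=208 f(13,9)=65 f(13,11)=12 f(13,13)=1
t=14: f(14,0)=429 f(14,2)=1001 f(14,4)=1001 f(14,6)=637 f(14,8)=273 f(14,10)=77 f(14,12)=13 f(14,14)=1
Σ_s f(14,s) = 3432
P = 3432/16384 = 429/2048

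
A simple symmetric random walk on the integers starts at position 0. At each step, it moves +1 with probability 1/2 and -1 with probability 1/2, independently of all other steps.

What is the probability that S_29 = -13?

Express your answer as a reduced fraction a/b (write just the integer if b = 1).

Answer: 4292145/536870912

Derivation:
To reach position -13 after 29 steps: need 8 steps of +1 and 21 of -1.
Favorable paths: C(29,8) = 4292145
Total paths: 2^29 = 536870912
P = 4292145/536870912 = 4292145/536870912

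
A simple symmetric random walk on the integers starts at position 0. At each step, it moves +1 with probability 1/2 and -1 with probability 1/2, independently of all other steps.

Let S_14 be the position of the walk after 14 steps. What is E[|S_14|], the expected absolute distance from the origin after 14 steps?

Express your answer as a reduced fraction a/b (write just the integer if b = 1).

Answer: 3003/1024

Derivation:
S_14 takes values m ≡ 0 (mod 2) with |m| ≤ 14; P(S_14=m) = C(14,(14+m)/2)/2^14.
Total paths: 2^14 = 16384
Distribution: P(S=-14)=1/16384, P(S=-12)=14/16384, P(S=-10)=91/16384, P(S=-8)=364/16384, P(S=-6)=1001/16384, P(S=-4)=2002/16384, P(S=-2)=3003/16384, P(S=0)=3432/16384, P(S=2)=3003/16384, P(S=4)=2002/16384, P(S=6)=1001/16384, P(S=8)=364/16384, P(S=10)=91/16384, P(S=12)=14/16384, P(S=14)=1/16384
E[|S_14|] = Σ_m |m|·P(S_14=m) = 48048/16384 = 3003/1024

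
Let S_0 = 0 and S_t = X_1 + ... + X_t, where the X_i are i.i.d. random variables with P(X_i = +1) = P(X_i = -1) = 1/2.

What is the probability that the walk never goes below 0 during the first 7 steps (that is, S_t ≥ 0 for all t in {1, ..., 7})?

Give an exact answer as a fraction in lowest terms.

Let f(t,s) = #length-t paths at position s with S_1..S_t all ≥ 0.
f(t,s) = f(t-1,s-1) + f(t-1,s+1) for s ≥ 0; f(t,s) = 0 for s < 0.
t=0: f(0,0)=1
t=1: f(1,1)=1
t=2: f(2,0)=1 f(2,2)=1
t=3: f(3,1)=2 f(3,3)=1
t=4: f(4,0)=2 f(4,2)=3 f(4,4)=1
t=5: f(5,1)=5 f(5,3)=4 f(5,5)=1
t=6: f(6,0)=5 f(6,2)=9 f(6,4)=5 f(6,6)=1
t=7: f(7,1)=14 f(7,3)=14 f(7,5)=6 f(7,7)=1
Σ_s f(7,s) = 35
P = 35/128 = 35/128

Answer: 35/128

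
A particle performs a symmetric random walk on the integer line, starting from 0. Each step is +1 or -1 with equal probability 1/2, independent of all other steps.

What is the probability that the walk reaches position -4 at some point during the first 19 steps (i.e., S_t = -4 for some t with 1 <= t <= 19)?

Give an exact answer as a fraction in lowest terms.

Count via complement. Let g(t,s) = #length-t paths at position s with S_1..S_t all ≠ -4.
g(t,s) = g(t-1,s-1) + g(t-1,s+1) for s ≠ -4; g(t,-4) = 0.
t=0: g(0,0)=1
t=1: g(1,-1)=1 g(1,1)=1
t=2: g(2,-2)=1 g(2,0)=2 g(2,2)=1
t=3: g(3,-3)=1 g(3,-1)=3 g(3,1)=3 g(3,3)=1
t=4: g(4,-2)=4 g(4,0)=6 g(4,2)=4 g(4,4)=1
t=5: g(5,-3)=4 g(5,-1)=10 g(5,1)=10 g(5,3)=5 g(5,5)=1
t=6: g(6,-2)=14 g(6,0)=20 g(6,2)=15 g(6,4)=6 g(6,6)=1
t=7: g(7,-3)=14 g(7,-1)=34 g(7,1)=35 g(7,3)=21 g(7,5)=7 g(7,7)=1
t=8: g(8,-2)=48 g(8,0)=69 g(8,2)=56 g(8,4)=28 g(8,6)=8 g(8,8)=1
t=9: g(9,-3)=48 g(9,-1)=117 g(9,1)=125 g(9,3)=84 g(9,5)=36 g(9,7)=9 g(9,9)=1
t=10: g(10,-2)=165 g(10,0)=242 g(10,2)=209 g(10,4)=120 g(10,6)=45 g(10,8)=10 g(10,10)=1
t=11: g(11,-3)=165 g(11,-1)=407 g(11,1)=451 g(11,3)=329 g(11,5)=165 g(11,7)=55 g(11,9)=11 g(11,11)=1
t=12: g(12,-2)=572 g(12,0)=858 g(12,2)=780 g(12,4)=494 g(12,6)=220 g(12,8)=66 g(12,10)=12 g(12,12)=1
t=13: g(13,-3)=572 g(13,-1)=1430 g(13,1)=1638 g(13,3)=1274 g(13,5)=714 g(13,7)=286 g(13,9)=78 g(13,11)=13 g(13,13)=1
t=14: g(14,-2)=2002 g(14,0)=3068 g(14,2)=2912 g(14,4)=1988 g(14,6)=1000 g(14,8)=364 g(14,10)=91 g(14,12)=14 g(14,14)=1
t=15: g(15,-3)=2002 g(15,-1)=5070 g(15,1)=5980 g(15,3)=4900 g(15,5)=2988 g(15,7)=1364 g(15,9)=455 g(15,11)=105 g(15,13)=15 g(15,15)=1
t=16: g(16,-2)=7072 g(16,0)=11050 g(16,2)=10880 g(16,4)=7888 g(16,6)=4352 g(16,8)=1819 g(16,10)=560 g(16,12)=120 g(16,14)=16 g(16,16)=1
t=17: g(17,-3)=7072 g(17,-1)=18122 g(17,1)=21930 g(17,3)=18768 g(17,5)=12240 g(17,7)=6171 g(17,9)=2379 g(17,11)=680 g(17,13)=136 g(17,15)=17 g(17,17)=1
t=18: g(18,-2)=25194 g(18,0)=40052 g(18,2)=40698 g(18,4)=31008 g(18,6)=18411 g(18,8)=8550 g(18,10)=3059 g(18,12)=816 g(18,14)=153 g(18,16)=18 g(18,18)=1
t=19: g(19,-3)=25194 g(19,-1)=65246 g(19,1)=80750 g(19,3)=71706 g(19,5)=49419 g(19,7)=26961 g(19,9)=11609 g(19,11)=3875 g(19,13)=969 g(19,15)=171 g(19,17)=19 g(19,19)=1
Paths never hitting -4: Σ_s g(19,s) = 335920
Paths hitting -4: 2^19 - 335920 = 188368
P = 188368/524288 = 11773/32768

Answer: 11773/32768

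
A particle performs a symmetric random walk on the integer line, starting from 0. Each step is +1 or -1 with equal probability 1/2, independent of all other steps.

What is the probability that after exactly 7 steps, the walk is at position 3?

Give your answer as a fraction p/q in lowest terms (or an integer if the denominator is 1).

Answer: 21/128

Derivation:
To reach position 3 after 7 steps: need 5 steps of +1 and 2 of -1.
Favorable paths: C(7,5) = 21
Total paths: 2^7 = 128
P = 21/128 = 21/128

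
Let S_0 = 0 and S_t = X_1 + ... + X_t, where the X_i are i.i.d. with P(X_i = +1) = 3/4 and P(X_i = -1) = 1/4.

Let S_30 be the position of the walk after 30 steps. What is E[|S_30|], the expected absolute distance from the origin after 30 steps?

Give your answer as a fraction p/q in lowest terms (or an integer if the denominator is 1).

S_30 takes values m ≡ 0 (mod 2) with |m| ≤ 30; P(S_30=m) = C(30,(30+m)/2) · (3/4)^((30+m)/2) · (1/4)^((30-m)/2).
Distribution: P(S=-30)=1/1152921504606846976, P(S=-28)=45/576460752303423488, P(S=-26)=3915/1152921504606846976, P(S=-24)=27405/288230376151711744, P(S=-22)=2219805/1152921504606846976, P(S=-20)=17314479/576460752303423488, P(S=-18)=432861975/1152921504606846976, P(S=-16)=556536825/144115188075855872, P(S=-14)=38401040925/1152921504606846976, P(S=-12)=140803816725/576460752303423488, P(S=-10)=1774128090735/1152921504606846976, P(S=-8)=2419265578275/288230376151711744, P(S=-6)=45966045987225/1152921504606846976, P(S=-4)=95467941665775/576460752303423488, P(S=-2)=695552146422075/1152921504606846976, P(S=0)=139110429284415/72057594037927936, P(S=2)=6259969317798675/1152921504606846976, P(S=4)=7732903274927775/576460752303423488, P(S=6)=33509247524687025/1152921504606846976, P(S=8)=15872801459062275/288230376151711744, P(S=10)=104760489629811015/1152921504606846976, P(S=12)=74828921164150725/576460752303423488, P(S=14)=183670988312006325/1152921504606846976, P(S=16)=23957085432000825/144115188075855872, P(S=18)=167699598024005775/1152921504606846976, P(S=20)=60371855288642079/576460752303423488, P(S=22)=69659833025356245/1152921504606846976, P(S=24)=7739981447261805/288230376151711744, P(S=26)=9951404717908035/1152921504606846976, P(S=28)=1029455660473245/576460752303423488, P(S=30)=205891132094649/1152921504606846976
E[|S_30|] = Σ_m |m|·P(S_30=m) = 540590067694463235/36028797018963968

Answer: 540590067694463235/36028797018963968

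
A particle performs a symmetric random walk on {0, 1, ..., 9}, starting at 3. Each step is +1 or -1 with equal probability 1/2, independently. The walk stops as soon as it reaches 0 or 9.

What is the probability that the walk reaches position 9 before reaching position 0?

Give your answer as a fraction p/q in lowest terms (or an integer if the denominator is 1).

Answer: 1/3

Derivation:
Symmetric walk (p = 1/2): the harmonic-function argument gives P(hit 9 before 0 | start at 3) = a/N.
P = 3/9 = 1/3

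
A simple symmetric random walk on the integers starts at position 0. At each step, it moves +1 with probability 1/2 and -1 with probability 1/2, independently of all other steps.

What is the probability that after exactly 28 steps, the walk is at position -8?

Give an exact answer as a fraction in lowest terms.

Answer: 6561555/134217728

Derivation:
To reach position -8 after 28 steps: need 10 steps of +1 and 18 of -1.
Favorable paths: C(28,10) = 13123110
Total paths: 2^28 = 268435456
P = 13123110/268435456 = 6561555/134217728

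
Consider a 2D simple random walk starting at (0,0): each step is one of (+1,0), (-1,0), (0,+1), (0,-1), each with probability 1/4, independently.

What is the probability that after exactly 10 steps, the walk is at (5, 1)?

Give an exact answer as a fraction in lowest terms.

Let h be the number of horizontal steps (so 10-h are vertical). To end at (5,1) need (h+5)/2 right-steps and ((10-h)+1)/2 up-steps.
Sum over h with 5 ≤ h ≤ 9, h ≡ 1 (mod 2), 10-h ≡ 1 (mod 2):
h=5: C(10,5)·C(5,5)·C(5,3) = 252·1·10 = 2520
h=7: C(10,7)·C(7,6)·C(3,2) = 120·7·3 = 2520
h=9: C(10,9)·C(9,7)·C(1,1) = 10·36·1 = 360
Total favorable: 5400
Total paths: 4^10 = 1048576
P = 5400/1048576 = 675/131072

Answer: 675/131072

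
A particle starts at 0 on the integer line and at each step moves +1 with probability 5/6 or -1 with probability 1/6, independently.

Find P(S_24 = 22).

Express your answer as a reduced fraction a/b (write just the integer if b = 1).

To reach position 22 after 24 steps: need 23 steps of +1 and 1 step of -1.
Number of such sequences: C(24,23) = 24
Each has probability (5/6)^23 · (1/6)^1 = 11920928955078125/4738381338321616896
P = 24 · 11920928955078125/4738381338321616896 = 11920928955078125/197432555763400704

Answer: 11920928955078125/197432555763400704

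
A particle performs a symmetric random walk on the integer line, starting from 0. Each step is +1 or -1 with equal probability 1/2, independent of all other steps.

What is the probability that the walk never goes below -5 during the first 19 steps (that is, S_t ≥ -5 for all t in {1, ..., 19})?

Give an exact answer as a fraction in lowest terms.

Let f(t,s) = #length-t paths at position s with S_1..S_t all ≥ -5.
f(t,s) = f(t-1,s-1) + f(t-1,s+1) for s ≥ -5; f(t,s) = 0 for s < -5.
t=0: f(0,0)=1
t=1: f(1,-1)=1 f(1,1)=1
t=2: f(2,-2)=1 f(2,0)=2 f(2,2)=1
t=3: f(3,-3)=1 f(3,-1)=3 f(3,1)=3 f(3,3)=1
t=4: f(4,-4)=1 f(4,-2)=4 f(4,0)=6 f(4,2)=4 f(4,4)=1
t=5: f(5,-5)=1 f(5,-3)=5 f(5,-1)=10 f(5,1)=10 f(5,3)=5 f(5,5)=1
t=6: f(6,-4)=6 f(6,-2)=15 f(6,0)=20 f(6,2)=15 f(6,4)=6 f(6,6)=1
t=7: f(7,-5)=6 f(7,-3)=21 f(7,-1)=35 f(7,1)=35 f(7,3)=21 f(7,5)=7 f(7,7)=1
t=8: f(8,-4)=27 f(8,-2)=56 f(8,0)=70 f(8,2)=56 f(8,4)=28 f(8,6)=8 f(8,8)=1
t=9: f(9,-5)=27 f(9,-3)=83 f(9,-1)=126 f(9,1)=126 f(9,3)=84 f(9,5)=36 f(9,7)=9 f(9,9)=1
t=10: f(10,-4)=110 f(10,-2)=209 f(10,0)=252 f(10,2)=210 f(10,4)=120 f(10,6)=45 f(10,8)=10 f(10,10)=1
t=11: f(11,-5)=110 f(11,-3)=319 f(11,-1)=461 f(11,1)=462 f(11,3)=330 f(11,5)=165 f(11,7)=55 f(11,9)=11 f(11,11)=1
t=12: f(12,-4)=429 f(12,-2)=780 f(12,0)=923 f(12,2)=792 f(12,4)=495 f(12,6)=220 f(12,8)=66 f(12,10)=12 f(12,12)=1
t=13: f(13,-5)=429 f(13,-3)=1209 f(13,-1)=1703 f(13,1)=1715 f(13,3)=1287 f(13,5)=715 f(13,7)=286 f(13,9)=78 f(13,11)=13 f(13,13)=1
t=14: f(14,-4)=1638 f(14,-2)=2912 f(14,0)=3418 f(14,2)=3002 f(14,4)=2002 f(14,6)=1001 f(14,8)=364 f(14,10)=91 f(14,12)=14 f(14,14)=1
t=15: f(15,-5)=1638 f(15,-3)=4550 f(15,-1)=6330 f(15,1)=6420 f(15,3)=5004 f(15,5)=3003 f(15,7)=1365 f(15,9)=455 f(15,11)=105 f(15,13)=15 f(15,15)=1
t=16: f(16,-4)=6188 f(16,-2)=10880 f(16,0)=12750 f(16,2)=11424 f(16,4)=8007 f(16,6)=4368 f(16,8)=1820 f(16,10)=560 f(16,12)=120 f(16,14)=16 f(16,16)=1
t=17: f(17,-5)=6188 f(17,-3)=17068 f(17,-1)=23630 f(17,1)=24174 f(17,3)=19431 f(17,5)=12375 f(17,7)=6188 f(17,9)=2380 f(17,11)=680 f(17,13)=136 f(17,15)=17 f(17,17)=1
t=18: f(18,-4)=23256 f(18,-2)=40698 f(18,0)=47804 f(18,2)=43605 f(18,4)=31806 f(18,6)=18563 f(18,8)=8568 f(18,10)=3060 f(18,12)=816 f(18,14)=153 f(18,16)=18 f(18,18)=1
t=19: f(19,-5)=23256 f(19,-3)=63954 f(19,-1)=88502 f(19,1)=91409 f(19,3)=75411 f(19,5)=50369 f(19,7)=27131 f(19,9)=11628 f(19,11)=3876 f(19,13)=969 f(19,15)=171 f(19,17)=19 f(19,19)=1
Σ_s f(19,s) = 436696
P = 436696/524288 = 54587/65536

Answer: 54587/65536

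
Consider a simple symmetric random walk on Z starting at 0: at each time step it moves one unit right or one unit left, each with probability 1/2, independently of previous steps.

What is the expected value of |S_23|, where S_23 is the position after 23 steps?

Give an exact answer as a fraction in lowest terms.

Answer: 2028117/524288

Derivation:
S_23 takes values m ≡ 1 (mod 2) with |m| ≤ 23; P(S_23=m) = C(23,(23+m)/2)/2^23.
Total paths: 2^23 = 8388608
Distribution: P(S=-23)=1/8388608, P(S=-21)=23/8388608, P(S=-19)=253/8388608, P(S=-17)=1771/8388608, P(S=-15)=8855/8388608, P(S=-13)=33649/8388608, P(S=-11)=100947/8388608, P(S=-9)=245157/8388608, P(S=-7)=490314/8388608, P(S=-5)=817190/8388608, P(S=-3)=1144066/8388608, P(S=-1)=1352078/8388608, P(S=1)=1352078/8388608, P(S=3)=1144066/8388608, P(S=5)=817190/8388608, P(S=7)=490314/8388608, P(S=9)=245157/8388608, P(S=11)=100947/8388608, P(S=13)=33649/8388608, P(S=15)=8855/8388608, P(S=17)=1771/8388608, P(S=19)=253/8388608, P(S=21)=23/8388608, P(S=23)=1/8388608
E[|S_23|] = Σ_m |m|·P(S_23=m) = 32449872/8388608 = 2028117/524288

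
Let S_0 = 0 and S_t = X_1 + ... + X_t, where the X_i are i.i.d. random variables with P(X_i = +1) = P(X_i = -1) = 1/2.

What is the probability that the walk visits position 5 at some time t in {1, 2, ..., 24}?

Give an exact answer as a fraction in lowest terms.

Answer: 1289565/4194304

Derivation:
Count via complement. Let g(t,s) = #length-t paths at position s with S_1..S_t all ≠ 5.
g(t,s) = g(t-1,s-1) + g(t-1,s+1) for s ≠ 5; g(t,5) = 0.
t=0: g(0,0)=1
t=1: g(1,-1)=1 g(1,1)=1
t=2: g(2,-2)=1 g(2,0)=2 g(2,2)=1
t=3: g(3,-3)=1 g(3,-1)=3 g(3,1)=3 g(3,3)=1
t=4: g(4,-4)=1 g(4,-2)=4 g(4,0)=6 g(4,2)=4 g(4,4)=1
t=5: g(5,-5)=1 g(5,-3)=5 g(5,-1)=10 g(5,1)=10 g(5,3)=5
t=6: g(6,-6)=1 g(6,-4)=6 g(6,-2)=15 g(6,0)=20 g(6,2)=15 g(6,4)=5
t=7: g(7,-7)=1 g(7,-5)=7 g(7,-3)=21 g(7,-1)=35 g(7,1)=35 g(7,3)=20
t=8: g(8,-8)=1 g(8,-6)=8 g(8,-4)=28 g(8,-2)=56 g(8,0)=70 g(8,2)=55 g(8,4)=20
t=9: g(9,-9)=1 g(9,-7)=9 g(9,-5)=36 g(9,-3)=84 g(9,-1)=126 g(9,1)=125 g(9,3)=75
t=10: g(10,-10)=1 g(10,-8)=10 g(10,-6)=45 g(10,-4)=120 g(10,-2)=210 g(10,0)=251 g(10,2)=200 g(10,4)=75
t=11: g(11,-11)=1 g(11,-9)=11 g(11,-7)=55 g(11,-5)=165 g(11,-3)=330 g(11,-1)=461 g(11,1)=451 g(11,3)=275
t=12: g(12,-12)=1 g(12,-10)=12 g(12,-8)=66 g(12,-6)=220 g(12,-4)=495 g(12,-2)=791 g(12,0)=912 g(12,2)=726 g(12,4)=275
t=13: g(13,-13)=1 g(13,-11)=13 g(13,-9)=78 g(13,-7)=286 g(13,-5)=715 g(13,-3)=1286 g(13,-1)=1703 g(13,1)=1638 g(13,3)=1001
t=14: g(14,-14)=1 g(14,-12)=14 g(14,-10)=91 g(14,-8)=364 g(14,-6)=1001 g(14,-4)=2001 g(14,-2)=2989 g(14,0)=3341 g(14,2)=2639 g(14,4)=1001
t=15: g(15,-15)=1 g(15,-13)=15 g(15,-11)=105 g(15,-9)=455 g(15,-7)=1365 g(15,-5)=3002 g(15,-3)=4990 g(15,-1)=6330 g(15,1)=5980 g(15,3)=3640
t=16: g(16,-16)=1 g(16,-14)=16 g(16,-12)=120 g(16,-10)=560 g(16,-8)=1820 g(16,-6)=4367 g(16,-4)=7992 g(16,-2)=11320 g(16,0)=12310 g(16,2)=9620 g(16,4)=3640
t=17: g(17,-17)=1 g(17,-15)=17 g(17,-13)=136 g(17,-11)=680 g(17,-9)=2380 g(17,-7)=6187 g(17,-5)=12359 g(17,-3)=19312 g(17,-1)=23630 g(17,1)=21930 g(17,3)=13260
t=18: g(18,-18)=1 g(18,-16)=18 g(18,-14)=153 g(18,-12)=816 g(18,-10)=3060 g(18,-8)=8567 g(18,-6)=18546 g(18,-4)=31671 g(18,-2)=42942 g(18,0)=45560 g(18,2)=35190 g(18,4)=13260
t=19: g(19,-19)=1 g(19,-17)=19 g(19,-15)=171 g(19,-13)=969 g(19,-11)=3876 g(19,-9)=11627 g(19,-7)=27113 g(19,-5)=50217 g(19,-3)=74613 g(19,-1)=88502 g(19,1)=80750 g(19,3)=48450
t=20: g(20,-20)=1 g(20,-18)=20 g(20,-16)=190 g(20,-14)=1140 g(20,-12)=4845 g(20,-10)=15503 g(20,-8)=38740 g(20,-6)=77330 g(20,-4)=124830 g(20,-2)=163115 g(20,0)=169252 g(20,2)=129200 g(20,4)=48450
t=21: g(21,-21)=1 g(21,-19)=21 g(21,-17)=210 g(21,-15)=1330 g(21,-13)=5985 g(21,-11)=20348 g(21,-9)=54243 g(21,-7)=116070 g(21,-5)=202160 g(21,-3)=287945 g(21,-1)=332367 g(21,1)=298452 g(21,3)=177650
t=22: g(22,-22)=1 g(22,-20)=22 g(22,-18)=231 g(22,-16)=1540 g(22,-14)=7315 g(22,-12)=26333 g(22,-10)=74591 g(22,-8)=170313 g(22,-6)=318230 g(22,-4)=490105 g(22,-2)=620312 g(22,0)=630819 g(22,2)=476102 g(22,4)=177650
t=23: g(23,-23)=1 g(23,-21)=23 g(23,-19)=253 g(23,-17)=1771 g(23,-15)=8855 g(23,-13)=33648 g(23,-11)=100924 g(23,-9)=244904 g(23,-7)=488543 g(23,-5)=808335 g(23,-3)=1110417 g(23,-1)=1251131 g(23,1)=1106921 g(23,3)=653752
t=24: g(24,-24)=1 g(24,-22)=24 g(24,-20)=276 g(24,-18)=2024 g(24,-16)=10626 g(24,-14)=42503 g(24,-12)=134572 g(24,-10)=345828 g(24,-8)=733447 g(24,-6)=1296878 g(24,-4)=1918752 g(24,-2)=2361548 g(24,0)=2358052 g(24,2)=1760673 g(24,4)=653752
Paths never hitting 5: Σ_s g(24,s) = 11618956
Paths hitting 5: 2^24 - 11618956 = 5158260
P = 5158260/16777216 = 1289565/4194304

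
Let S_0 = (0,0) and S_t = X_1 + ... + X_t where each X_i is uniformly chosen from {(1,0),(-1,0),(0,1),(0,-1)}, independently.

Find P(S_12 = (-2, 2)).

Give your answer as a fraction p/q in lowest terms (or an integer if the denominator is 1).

Answer: 114345/4194304

Derivation:
Let h be the number of horizontal steps (so 12-h are vertical). To end at (-2,2) need (h-2)/2 right-steps and ((12-h)+2)/2 up-steps.
Sum over h with 2 ≤ h ≤ 10, h ≡ 0 (mod 2), 12-h ≡ 0 (mod 2):
h=2: C(12,2)·C(2,0)·C(10,6) = 66·1·210 = 13860
h=4: C(12,4)·C(4,1)·C(8,5) = 495·4·56 = 110880
h=6: C(12,6)·C(6,2)·C(6,4) = 924·15·15 = 207900
h=8: C(12,8)·C(8,3)·C(4,3) = 495·56·4 = 110880
h=10: C(12,10)·C(10,4)·C(2,2) = 66·210·1 = 13860
Total favorable: 457380
Total paths: 4^12 = 16777216
P = 457380/16777216 = 114345/4194304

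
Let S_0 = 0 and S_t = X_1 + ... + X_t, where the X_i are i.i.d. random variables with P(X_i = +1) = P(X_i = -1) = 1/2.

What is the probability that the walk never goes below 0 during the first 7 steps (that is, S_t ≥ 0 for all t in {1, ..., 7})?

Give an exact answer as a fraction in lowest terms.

Answer: 35/128

Derivation:
Let f(t,s) = #length-t paths at position s with S_1..S_t all ≥ 0.
f(t,s) = f(t-1,s-1) + f(t-1,s+1) for s ≥ 0; f(t,s) = 0 for s < 0.
t=0: f(0,0)=1
t=1: f(1,1)=1
t=2: f(2,0)=1 f(2,2)=1
t=3: f(3,1)=2 f(3,3)=1
t=4: f(4,0)=2 f(4,2)=3 f(4,4)=1
t=5: f(5,1)=5 f(5,3)=4 f(5,5)=1
t=6: f(6,0)=5 f(6,2)=9 f(6,4)=5 f(6,6)=1
t=7: f(7,1)=14 f(7,3)=14 f(7,5)=6 f(7,7)=1
Σ_s f(7,s) = 35
P = 35/128 = 35/128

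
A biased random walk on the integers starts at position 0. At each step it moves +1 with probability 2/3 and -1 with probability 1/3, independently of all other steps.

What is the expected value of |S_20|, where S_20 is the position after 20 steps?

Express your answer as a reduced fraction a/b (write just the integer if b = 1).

Answer: 24018023140/3486784401

Derivation:
S_20 takes values m ≡ 0 (mod 2) with |m| ≤ 20; P(S_20=m) = C(20,(20+m)/2) · (2/3)^((20+m)/2) · (1/3)^((20-m)/2).
Distribution: P(S=-20)=1/3486784401, P(S=-18)=40/3486784401, P(S=-16)=760/3486784401, P(S=-14)=3040/1162261467, P(S=-12)=25840/1162261467, P(S=-10)=165376/1162261467, P(S=-8)=826880/1162261467, P(S=-6)=3307520/1162261467, P(S=-4)=10749440/1162261467, P(S=-2)=85995520/3486784401, P(S=0)=189190144/3486784401, P(S=2)=343982080/3486784401, P(S=4)=171991040/1162261467, P(S=6)=211681280/1162261467, P(S=8)=211681280/1162261467, P(S=10)=169345024/1162261467, P(S=12)=105840640/1162261467, P(S=14)=49807360/1162261467, P(S=16)=49807360/3486784401, P(S=18)=10485760/3486784401, P(S=20)=1048576/3486784401
E[|S_20|] = Σ_m |m|·P(S_20=m) = 24018023140/3486784401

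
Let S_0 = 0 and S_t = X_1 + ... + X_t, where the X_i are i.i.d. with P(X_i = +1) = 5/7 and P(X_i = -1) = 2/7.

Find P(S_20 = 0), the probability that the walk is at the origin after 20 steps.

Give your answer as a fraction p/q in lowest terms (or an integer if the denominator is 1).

To be at 0 after 20 steps: need exactly 10 steps of +1 and 10 of -1.
Number of such sequences: C(20,10) = 184756
Each has probability (5/7)^10 · (2/7)^10 = 10000000000/79792266297612001
P = 184756 · 10000000000/79792266297612001 = 1847560000000000/79792266297612001

Answer: 1847560000000000/79792266297612001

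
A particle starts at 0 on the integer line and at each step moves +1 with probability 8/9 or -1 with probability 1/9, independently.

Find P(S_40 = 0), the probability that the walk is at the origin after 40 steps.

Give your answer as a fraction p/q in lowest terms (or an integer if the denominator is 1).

To be at 0 after 40 steps: need exactly 20 steps of +1 and 20 of -1.
Number of such sequences: C(40,20) = 137846528820
Each has probability (8/9)^20 · (1/9)^20 = 1152921504606846976/147808829414345923316083210206383297601
P = 137846528820 · 1152921504606846976/147808829414345923316083210206383297601 = 17658469712442832716279316480/16423203268260658146231467800709255289

Answer: 17658469712442832716279316480/16423203268260658146231467800709255289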